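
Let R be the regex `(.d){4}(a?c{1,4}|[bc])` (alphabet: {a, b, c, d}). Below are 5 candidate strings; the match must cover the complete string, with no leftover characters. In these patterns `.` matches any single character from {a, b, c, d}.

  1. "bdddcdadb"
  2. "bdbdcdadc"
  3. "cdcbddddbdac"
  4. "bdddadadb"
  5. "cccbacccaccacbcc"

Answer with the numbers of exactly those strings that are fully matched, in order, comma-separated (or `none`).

1, 2, 4

1. "bdddcdadb" → match
2. "bdbdcdadc" → match
3. "cdcbddddbdac" → no match
4. "bdddadadb" → match
5 → no match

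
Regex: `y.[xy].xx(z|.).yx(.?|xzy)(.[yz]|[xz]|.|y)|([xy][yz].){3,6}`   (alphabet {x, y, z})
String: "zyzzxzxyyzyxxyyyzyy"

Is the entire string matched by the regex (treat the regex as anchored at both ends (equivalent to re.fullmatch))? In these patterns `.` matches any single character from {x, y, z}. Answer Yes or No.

No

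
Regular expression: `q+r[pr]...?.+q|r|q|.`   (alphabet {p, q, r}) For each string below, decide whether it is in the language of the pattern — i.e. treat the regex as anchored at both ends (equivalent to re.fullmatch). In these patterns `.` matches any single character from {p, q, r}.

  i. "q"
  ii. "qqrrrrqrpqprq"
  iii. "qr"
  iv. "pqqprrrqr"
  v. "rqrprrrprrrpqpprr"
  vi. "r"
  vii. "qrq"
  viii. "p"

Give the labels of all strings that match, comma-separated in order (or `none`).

i → match
ii → match
iii → no match
iv → no match
v → no match
vi → match
vii → no match
viii → match

i, ii, vi, viii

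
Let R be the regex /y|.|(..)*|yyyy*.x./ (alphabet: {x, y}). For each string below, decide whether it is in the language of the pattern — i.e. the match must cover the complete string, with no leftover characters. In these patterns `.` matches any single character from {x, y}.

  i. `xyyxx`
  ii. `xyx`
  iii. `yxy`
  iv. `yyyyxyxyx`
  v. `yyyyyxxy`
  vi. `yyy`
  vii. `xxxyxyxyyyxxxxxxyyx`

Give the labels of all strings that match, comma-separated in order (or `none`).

v

i → no match
ii → no match
iii → no match
iv → no match
v → match
vi → no match
vii → no match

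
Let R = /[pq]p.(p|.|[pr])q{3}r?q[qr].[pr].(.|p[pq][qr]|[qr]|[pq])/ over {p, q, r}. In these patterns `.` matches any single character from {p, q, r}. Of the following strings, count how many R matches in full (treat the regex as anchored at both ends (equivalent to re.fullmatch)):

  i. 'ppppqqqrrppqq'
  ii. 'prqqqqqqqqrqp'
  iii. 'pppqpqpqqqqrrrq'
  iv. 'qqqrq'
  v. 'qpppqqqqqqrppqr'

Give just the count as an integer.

i → no match
ii → no match
iii → no match
iv → no match
v → match
Total matched: 1

1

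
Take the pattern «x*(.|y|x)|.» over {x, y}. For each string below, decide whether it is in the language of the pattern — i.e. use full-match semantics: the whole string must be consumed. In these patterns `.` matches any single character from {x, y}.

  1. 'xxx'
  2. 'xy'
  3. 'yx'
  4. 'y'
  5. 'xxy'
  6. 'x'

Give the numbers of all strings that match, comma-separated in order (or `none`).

1, 2, 4, 5, 6

1 → match
2 → match
3 → no match
4 → match
5 → match
6 → match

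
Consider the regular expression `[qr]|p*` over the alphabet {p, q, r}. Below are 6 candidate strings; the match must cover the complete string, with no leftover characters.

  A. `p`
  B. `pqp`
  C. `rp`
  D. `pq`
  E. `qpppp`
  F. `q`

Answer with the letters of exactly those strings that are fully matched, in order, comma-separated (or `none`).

A → match
B → no match
C → no match
D → no match
E → no match
F → match

A, F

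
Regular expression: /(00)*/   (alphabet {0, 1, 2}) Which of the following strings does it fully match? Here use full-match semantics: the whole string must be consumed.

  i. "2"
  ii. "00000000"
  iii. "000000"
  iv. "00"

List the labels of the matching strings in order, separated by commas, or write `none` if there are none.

i → no match
ii → match
iii → match
iv → match

ii, iii, iv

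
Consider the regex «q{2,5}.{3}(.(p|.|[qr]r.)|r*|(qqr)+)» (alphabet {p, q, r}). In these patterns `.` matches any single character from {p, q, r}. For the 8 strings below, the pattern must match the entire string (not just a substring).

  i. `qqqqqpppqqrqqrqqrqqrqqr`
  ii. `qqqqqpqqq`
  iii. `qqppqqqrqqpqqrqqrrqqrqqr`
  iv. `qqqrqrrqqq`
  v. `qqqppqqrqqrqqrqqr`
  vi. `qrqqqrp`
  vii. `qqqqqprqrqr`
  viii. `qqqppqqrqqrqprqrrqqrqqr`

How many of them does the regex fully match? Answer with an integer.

3

i → match
ii → match
iii → no match
iv → no match
v → match
vi → no match
vii → no match
viii → no match
Total matched: 3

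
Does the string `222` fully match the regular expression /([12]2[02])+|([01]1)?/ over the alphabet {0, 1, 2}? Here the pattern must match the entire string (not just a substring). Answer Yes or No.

Yes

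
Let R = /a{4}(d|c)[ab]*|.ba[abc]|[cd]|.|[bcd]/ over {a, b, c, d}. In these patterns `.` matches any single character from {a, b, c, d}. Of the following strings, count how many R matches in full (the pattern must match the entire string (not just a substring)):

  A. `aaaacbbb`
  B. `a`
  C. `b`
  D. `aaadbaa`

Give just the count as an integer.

A → match
B → match
C → match
D → no match
Total matched: 3

3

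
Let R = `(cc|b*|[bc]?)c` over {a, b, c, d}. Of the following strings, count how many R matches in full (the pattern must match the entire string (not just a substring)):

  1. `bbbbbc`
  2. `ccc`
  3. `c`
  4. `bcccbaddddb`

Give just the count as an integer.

1 → match
2 → match
3 → match
4 → no match — must end with `c`
Total matched: 3

3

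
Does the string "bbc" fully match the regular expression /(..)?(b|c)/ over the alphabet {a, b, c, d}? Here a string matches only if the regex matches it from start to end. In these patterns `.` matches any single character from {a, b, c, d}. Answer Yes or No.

Yes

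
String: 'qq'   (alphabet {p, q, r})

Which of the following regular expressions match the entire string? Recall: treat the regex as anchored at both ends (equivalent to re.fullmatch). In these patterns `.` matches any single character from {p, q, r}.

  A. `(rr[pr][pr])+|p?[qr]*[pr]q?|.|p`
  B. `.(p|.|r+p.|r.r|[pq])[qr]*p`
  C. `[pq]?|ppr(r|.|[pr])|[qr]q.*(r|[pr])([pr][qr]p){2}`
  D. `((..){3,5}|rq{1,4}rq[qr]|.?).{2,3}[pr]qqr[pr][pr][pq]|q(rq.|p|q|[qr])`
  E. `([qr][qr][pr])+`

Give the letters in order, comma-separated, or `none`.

A → no match
B → no match — must end with 'p'
C → no match
D → match
E → no match

D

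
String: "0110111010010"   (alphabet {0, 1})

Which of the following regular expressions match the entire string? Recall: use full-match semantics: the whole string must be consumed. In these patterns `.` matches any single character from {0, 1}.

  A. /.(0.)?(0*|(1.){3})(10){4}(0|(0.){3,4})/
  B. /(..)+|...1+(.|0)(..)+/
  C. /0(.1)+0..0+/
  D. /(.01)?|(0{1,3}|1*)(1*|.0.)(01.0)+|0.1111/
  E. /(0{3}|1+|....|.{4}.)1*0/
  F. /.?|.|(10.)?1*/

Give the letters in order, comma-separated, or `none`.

A → no match
B → no match
C → match
D → no match
E → no match
F → no match

C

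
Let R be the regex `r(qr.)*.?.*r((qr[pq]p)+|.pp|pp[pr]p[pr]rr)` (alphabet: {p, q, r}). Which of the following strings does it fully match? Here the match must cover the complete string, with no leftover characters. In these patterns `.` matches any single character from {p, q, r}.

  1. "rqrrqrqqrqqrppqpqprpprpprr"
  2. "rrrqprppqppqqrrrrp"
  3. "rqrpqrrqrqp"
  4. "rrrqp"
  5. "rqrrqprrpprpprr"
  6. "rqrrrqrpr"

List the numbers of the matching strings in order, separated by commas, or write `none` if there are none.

1, 3, 5

1 → match
2 → no match
3 → match
4 → no match
5 → match
6 → no match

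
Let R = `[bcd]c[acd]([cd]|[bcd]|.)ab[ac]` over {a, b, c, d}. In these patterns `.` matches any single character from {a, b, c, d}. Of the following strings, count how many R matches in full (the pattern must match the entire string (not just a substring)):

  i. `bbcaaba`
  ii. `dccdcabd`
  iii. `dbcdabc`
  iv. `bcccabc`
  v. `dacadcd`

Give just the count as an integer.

1

i → no match
ii → no match
iii → no match
iv → match
v → no match
Total matched: 1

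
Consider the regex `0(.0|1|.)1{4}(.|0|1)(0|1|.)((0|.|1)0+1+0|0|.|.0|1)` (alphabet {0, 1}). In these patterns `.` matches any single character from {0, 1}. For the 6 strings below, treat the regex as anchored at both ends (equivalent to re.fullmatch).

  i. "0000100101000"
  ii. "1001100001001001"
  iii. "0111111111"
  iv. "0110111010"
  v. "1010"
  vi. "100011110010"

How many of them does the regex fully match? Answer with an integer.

0

i → no match
ii → no match — must start with "0"
iii. "0111111111" → no match
iv. "0110111010" → no match
v. "1010" → no match — must start with "0"
vi. "100011110010" → no match — must start with "0"
Total matched: 0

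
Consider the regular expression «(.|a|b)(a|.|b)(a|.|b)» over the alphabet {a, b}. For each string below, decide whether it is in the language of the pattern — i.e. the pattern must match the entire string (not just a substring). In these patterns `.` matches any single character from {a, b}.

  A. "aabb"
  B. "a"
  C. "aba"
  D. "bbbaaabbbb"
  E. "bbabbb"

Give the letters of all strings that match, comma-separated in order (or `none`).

C

A → no match
B → no match
C → match
D → no match
E → no match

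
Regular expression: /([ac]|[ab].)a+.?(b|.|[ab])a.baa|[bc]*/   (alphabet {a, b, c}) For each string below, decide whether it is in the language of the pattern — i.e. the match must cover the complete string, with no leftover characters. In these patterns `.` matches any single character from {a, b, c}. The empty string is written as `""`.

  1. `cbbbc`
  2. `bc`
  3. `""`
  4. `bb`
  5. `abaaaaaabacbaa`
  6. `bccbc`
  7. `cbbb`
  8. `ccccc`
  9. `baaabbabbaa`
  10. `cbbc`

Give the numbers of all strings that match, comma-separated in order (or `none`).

1 → match
2 → match
3 → match
4 → match
5 → match
6 → match
7 → match
8 → match
9 → match
10 → match

1, 2, 3, 4, 5, 6, 7, 8, 9, 10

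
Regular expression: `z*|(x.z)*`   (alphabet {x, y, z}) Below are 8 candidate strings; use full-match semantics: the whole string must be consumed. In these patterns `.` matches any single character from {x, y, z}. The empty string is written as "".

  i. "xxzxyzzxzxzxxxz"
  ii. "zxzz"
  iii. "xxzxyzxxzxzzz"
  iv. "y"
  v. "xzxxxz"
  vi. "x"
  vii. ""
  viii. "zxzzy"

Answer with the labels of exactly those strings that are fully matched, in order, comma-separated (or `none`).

i → no match
ii → no match
iii → no match
iv → no match
v → no match
vi → no match
vii → match
viii → no match

vii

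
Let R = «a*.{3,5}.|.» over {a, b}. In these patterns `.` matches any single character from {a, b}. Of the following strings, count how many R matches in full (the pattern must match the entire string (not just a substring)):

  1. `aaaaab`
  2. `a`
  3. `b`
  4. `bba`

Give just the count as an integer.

3

1 → match
2 → match
3 → match
4 → no match
Total matched: 3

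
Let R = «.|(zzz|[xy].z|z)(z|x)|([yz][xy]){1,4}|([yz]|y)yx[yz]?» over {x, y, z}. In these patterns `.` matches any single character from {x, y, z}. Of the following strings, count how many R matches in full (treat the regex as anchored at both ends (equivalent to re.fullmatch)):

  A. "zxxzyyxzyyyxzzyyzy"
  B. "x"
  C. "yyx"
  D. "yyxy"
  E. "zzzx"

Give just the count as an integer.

A → no match
B. "x" → match
C. "yyx" → match
D. "yyxy" → match
E. "zzzx" → match
Total matched: 4

4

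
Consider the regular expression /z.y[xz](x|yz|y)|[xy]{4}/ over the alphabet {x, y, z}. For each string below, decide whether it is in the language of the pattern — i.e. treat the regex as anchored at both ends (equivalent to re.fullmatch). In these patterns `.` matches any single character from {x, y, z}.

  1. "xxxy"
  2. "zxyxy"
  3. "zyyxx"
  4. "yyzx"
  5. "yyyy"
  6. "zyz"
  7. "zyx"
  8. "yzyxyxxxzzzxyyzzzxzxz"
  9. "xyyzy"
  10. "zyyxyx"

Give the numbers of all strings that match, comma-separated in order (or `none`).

1, 2, 3, 5

1 → match
2 → match
3 → match
4 → no match
5 → match
6 → no match
7 → no match
8 → no match
9 → no match
10 → no match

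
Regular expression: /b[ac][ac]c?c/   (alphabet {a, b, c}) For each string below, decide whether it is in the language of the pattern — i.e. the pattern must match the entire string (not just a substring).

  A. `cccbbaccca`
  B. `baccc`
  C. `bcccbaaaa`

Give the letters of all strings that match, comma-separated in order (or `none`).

A → no match — must start with `b`
B → match
C → no match — must end with `c`

B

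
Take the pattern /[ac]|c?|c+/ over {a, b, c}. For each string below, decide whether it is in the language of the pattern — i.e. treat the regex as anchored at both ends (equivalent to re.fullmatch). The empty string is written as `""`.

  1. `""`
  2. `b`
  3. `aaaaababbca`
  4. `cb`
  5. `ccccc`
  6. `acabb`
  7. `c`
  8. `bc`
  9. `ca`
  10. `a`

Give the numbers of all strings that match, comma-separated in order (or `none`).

1, 5, 7, 10

1 → match
2 → no match
3 → no match
4 → no match
5 → match
6 → no match
7 → match
8 → no match
9 → no match
10 → match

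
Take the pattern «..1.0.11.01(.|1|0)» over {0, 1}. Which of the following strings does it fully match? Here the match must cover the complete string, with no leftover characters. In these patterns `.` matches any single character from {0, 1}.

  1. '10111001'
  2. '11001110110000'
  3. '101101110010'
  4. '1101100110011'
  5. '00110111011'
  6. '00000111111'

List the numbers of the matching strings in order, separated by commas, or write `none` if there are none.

3

1. '10111001' → no match
2 → no match
3. '101101110010' → match
4 → no match
5. '00110111011' → no match
6. '00000111111' → no match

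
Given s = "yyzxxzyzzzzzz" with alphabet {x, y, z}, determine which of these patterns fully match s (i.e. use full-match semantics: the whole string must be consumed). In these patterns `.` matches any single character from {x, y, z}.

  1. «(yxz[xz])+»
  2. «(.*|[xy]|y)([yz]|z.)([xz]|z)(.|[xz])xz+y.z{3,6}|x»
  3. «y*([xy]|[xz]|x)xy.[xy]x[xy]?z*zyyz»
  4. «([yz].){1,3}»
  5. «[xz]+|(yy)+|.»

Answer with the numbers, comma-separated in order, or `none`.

2

1 → no match — must start with "yxz"
2 → match
3 → no match — must end with "zyyz"
4 → no match
5 → no match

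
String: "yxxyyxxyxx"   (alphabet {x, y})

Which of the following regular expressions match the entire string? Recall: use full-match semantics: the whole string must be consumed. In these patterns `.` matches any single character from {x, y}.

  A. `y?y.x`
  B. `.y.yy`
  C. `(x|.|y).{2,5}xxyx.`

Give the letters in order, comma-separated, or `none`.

A → no match
B → no match — must end with "yy"
C → match

C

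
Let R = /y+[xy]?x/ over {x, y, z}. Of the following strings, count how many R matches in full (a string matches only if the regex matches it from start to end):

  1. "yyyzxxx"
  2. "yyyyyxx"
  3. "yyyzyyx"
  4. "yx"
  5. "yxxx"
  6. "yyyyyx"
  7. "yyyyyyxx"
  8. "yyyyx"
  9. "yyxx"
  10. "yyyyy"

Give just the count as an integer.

6

1. "yyyzxxx" → no match
2. "yyyyyxx" → match
3. "yyyzyyx" → no match
4. "yx" → match
5. "yxxx" → no match
6. "yyyyyx" → match
7. "yyyyyyxx" → match
8. "yyyyx" → match
9. "yyxx" → match
10. "yyyyy" → no match — must end with "x"
Total matched: 6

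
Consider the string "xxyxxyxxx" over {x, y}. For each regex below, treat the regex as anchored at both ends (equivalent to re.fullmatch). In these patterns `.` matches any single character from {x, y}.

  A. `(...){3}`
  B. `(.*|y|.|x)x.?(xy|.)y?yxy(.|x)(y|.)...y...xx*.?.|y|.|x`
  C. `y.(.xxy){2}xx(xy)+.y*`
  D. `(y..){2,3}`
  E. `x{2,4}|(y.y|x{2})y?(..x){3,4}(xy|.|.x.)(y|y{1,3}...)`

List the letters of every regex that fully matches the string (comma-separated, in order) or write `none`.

A → match
B → no match
C → no match — must start with "y"
D → no match — must start with "y"
E → no match

A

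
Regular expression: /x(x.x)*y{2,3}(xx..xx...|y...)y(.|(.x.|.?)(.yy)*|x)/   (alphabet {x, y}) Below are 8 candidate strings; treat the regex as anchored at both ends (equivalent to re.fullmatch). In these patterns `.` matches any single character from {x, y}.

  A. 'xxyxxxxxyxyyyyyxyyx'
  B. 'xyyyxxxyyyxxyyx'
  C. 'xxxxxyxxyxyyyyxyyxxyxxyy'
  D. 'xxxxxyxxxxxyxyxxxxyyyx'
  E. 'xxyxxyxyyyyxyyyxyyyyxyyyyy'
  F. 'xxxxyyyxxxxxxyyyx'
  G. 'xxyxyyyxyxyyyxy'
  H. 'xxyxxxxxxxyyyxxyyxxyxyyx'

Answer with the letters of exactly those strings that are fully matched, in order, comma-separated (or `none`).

A, E, H

A → match
B → no match
C → no match
D → no match
E → match
F → no match
G → no match
H → match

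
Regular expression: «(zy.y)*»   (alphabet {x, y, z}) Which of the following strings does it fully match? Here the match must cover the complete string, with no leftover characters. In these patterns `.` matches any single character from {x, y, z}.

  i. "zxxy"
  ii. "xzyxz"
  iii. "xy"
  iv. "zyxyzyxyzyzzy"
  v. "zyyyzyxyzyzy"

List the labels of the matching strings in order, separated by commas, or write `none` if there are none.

i. "zxxy" → no match
ii. "xzyxz" → no match
iii. "xy" → no match
iv → no match
v. "zyyyzyxyzyzy" → match

v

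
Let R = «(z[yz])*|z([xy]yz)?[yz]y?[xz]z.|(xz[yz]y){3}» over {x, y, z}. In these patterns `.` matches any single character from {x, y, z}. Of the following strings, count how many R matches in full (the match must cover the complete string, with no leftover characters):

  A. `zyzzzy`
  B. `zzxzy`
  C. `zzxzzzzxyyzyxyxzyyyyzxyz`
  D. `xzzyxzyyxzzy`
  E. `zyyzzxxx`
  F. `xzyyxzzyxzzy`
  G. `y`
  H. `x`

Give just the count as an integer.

4

A. `zyzzzy` → match
B. `zzxzy` → match
C → no match
D. `xzzyxzyyxzzy` → match
E. `zyyzzxxx` → no match
F. `xzyyxzzyxzzy` → match
G. `y` → no match
H. `x` → no match
Total matched: 4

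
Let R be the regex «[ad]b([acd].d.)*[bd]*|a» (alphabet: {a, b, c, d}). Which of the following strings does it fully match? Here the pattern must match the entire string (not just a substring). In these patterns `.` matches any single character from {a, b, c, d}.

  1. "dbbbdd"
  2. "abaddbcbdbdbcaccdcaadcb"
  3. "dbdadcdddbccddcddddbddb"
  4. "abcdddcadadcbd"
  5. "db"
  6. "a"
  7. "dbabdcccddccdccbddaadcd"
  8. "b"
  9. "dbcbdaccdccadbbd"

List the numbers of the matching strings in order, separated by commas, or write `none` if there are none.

1, 3, 5, 6, 7, 9

1 → match
2 → no match
3 → match
4 → no match
5 → match
6 → match
7 → match
8 → no match
9 → match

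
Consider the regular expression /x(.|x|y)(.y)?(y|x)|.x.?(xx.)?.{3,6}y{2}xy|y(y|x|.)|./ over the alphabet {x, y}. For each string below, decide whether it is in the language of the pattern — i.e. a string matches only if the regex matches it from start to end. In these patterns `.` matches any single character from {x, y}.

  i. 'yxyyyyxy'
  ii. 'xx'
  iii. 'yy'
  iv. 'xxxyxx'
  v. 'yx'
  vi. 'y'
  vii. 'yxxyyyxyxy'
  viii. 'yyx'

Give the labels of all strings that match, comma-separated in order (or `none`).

iii, v, vi

i → no match
ii → no match
iii → match
iv → no match
v → match
vi → match
vii → no match
viii → no match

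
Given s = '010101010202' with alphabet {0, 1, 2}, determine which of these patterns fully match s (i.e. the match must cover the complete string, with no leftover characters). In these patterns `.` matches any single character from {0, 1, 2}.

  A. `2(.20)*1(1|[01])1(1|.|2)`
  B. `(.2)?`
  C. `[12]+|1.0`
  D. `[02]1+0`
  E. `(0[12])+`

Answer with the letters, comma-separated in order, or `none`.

E

A → no match — must start with '2'
B → no match
C → no match
D → no match — must end with '10'
E → match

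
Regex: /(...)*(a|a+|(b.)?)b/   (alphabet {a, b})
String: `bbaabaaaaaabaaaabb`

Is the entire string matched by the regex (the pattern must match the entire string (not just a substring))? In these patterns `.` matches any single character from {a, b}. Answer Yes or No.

No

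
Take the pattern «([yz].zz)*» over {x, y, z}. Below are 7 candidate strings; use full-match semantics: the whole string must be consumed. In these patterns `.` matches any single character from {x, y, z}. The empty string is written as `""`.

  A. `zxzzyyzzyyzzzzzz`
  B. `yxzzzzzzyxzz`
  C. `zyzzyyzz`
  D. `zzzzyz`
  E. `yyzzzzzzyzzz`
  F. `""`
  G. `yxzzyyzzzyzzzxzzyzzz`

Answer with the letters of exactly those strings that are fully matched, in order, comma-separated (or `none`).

A → match
B. `yxzzzzzzyxzz` → match
C. `zyzzyyzz` → match
D. `zzzzyz` → no match
E. `yyzzzzzzyzzz` → match
F. `""` → match
G → match

A, B, C, E, F, G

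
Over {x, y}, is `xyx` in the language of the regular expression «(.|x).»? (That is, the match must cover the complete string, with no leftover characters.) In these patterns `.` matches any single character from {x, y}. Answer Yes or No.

No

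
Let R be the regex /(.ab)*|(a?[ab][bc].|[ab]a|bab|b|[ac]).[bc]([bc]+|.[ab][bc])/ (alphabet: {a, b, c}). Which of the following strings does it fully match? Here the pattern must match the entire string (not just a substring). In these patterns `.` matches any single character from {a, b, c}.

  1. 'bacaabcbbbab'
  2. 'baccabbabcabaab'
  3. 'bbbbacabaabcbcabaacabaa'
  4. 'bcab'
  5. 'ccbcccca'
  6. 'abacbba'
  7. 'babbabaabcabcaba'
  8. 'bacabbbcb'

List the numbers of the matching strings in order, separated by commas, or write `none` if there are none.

1 → no match
2 → no match
3 → no match
4 → no match
5 → no match
6 → no match
7 → no match
8 → no match

none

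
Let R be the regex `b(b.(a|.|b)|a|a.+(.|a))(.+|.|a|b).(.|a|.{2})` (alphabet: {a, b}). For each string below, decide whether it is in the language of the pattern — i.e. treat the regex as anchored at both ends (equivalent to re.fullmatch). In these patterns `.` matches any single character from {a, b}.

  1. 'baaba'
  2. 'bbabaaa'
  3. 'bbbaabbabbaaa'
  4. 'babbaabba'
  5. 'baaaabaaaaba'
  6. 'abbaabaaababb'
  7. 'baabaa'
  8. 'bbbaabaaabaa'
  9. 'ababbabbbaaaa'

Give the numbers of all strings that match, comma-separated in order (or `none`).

1, 2, 3, 4, 5, 7, 8

1. 'baaba' → match
2. 'bbabaaa' → match
3 → match
4. 'babbaabba' → match
5. 'baaaabaaaaba' → match
6 → no match — must start with 'b'
7. 'baabaa' → match
8. 'bbbaabaaabaa' → match
9 → no match — must start with 'b'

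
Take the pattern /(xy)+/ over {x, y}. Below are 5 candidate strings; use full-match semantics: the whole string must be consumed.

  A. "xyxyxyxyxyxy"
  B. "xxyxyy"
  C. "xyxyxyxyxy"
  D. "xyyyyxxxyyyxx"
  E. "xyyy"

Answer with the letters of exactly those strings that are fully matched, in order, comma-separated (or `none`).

A, C

A → match
B → no match — must start with "xy"
C → match
D → no match — must end with "xy"
E → no match — must end with "xy"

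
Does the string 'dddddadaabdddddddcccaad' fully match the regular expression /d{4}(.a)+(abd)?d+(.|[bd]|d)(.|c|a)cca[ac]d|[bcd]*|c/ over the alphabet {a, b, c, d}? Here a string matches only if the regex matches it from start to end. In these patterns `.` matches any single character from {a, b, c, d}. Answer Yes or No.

Yes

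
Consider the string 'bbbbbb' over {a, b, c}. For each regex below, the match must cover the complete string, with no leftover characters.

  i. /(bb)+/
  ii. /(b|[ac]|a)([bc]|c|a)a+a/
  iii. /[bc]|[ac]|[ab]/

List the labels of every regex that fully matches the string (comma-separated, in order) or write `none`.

i

i → match
ii → no match — must end with 'aa'
iii → no match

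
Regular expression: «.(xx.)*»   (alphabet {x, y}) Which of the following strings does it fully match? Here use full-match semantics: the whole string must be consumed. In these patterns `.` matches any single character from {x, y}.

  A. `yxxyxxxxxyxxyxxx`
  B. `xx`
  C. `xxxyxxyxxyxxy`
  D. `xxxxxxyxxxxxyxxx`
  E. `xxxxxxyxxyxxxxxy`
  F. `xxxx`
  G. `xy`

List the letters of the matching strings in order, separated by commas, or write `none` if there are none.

A → match
B → no match
C → match
D → match
E → match
F → match
G → no match

A, C, D, E, F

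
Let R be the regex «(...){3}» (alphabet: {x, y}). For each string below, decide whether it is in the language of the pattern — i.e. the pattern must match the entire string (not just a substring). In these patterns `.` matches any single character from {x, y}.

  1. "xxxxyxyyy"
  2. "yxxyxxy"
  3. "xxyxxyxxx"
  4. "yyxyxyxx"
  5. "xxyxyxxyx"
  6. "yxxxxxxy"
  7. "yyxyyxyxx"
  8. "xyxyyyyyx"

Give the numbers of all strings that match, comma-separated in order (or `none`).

1, 3, 5, 7, 8

1 → match
2 → no match
3 → match
4 → no match
5 → match
6 → no match
7 → match
8 → match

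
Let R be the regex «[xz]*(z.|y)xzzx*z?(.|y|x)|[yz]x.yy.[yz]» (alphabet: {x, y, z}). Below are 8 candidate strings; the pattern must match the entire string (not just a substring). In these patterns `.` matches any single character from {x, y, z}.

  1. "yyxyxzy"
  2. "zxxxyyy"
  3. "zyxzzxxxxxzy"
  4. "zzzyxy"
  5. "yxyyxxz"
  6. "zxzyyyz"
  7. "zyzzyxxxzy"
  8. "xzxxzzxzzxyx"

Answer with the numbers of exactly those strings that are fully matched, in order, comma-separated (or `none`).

3, 6

1 → no match
2 → no match
3 → match
4 → no match
5 → no match
6 → match
7 → no match
8 → no match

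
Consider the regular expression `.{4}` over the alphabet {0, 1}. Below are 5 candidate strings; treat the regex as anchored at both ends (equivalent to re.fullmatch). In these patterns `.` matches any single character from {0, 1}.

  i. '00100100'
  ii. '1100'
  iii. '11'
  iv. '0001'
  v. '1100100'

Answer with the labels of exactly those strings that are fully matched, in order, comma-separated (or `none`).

i → no match
ii → match
iii → no match
iv → match
v → no match

ii, iv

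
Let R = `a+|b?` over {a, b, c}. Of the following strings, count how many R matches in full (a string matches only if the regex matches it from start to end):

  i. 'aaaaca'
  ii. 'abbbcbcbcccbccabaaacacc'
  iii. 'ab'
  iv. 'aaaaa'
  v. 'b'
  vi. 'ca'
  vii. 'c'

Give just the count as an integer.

2

i → no match
ii → no match
iii → no match
iv → match
v → match
vi → no match
vii → no match
Total matched: 2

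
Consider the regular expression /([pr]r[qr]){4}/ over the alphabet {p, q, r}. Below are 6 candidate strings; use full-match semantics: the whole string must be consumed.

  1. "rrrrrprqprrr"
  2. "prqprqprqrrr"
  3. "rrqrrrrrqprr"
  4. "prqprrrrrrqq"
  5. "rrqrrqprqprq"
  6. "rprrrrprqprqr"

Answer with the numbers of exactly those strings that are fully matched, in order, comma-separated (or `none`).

1. "rrrrrprqprrr" → no match
2. "prqprqprqrrr" → match
3. "rrqrrrrrqprr" → match
4. "prqprrrrrrqq" → no match
5. "rrqrrqprqprq" → match
6 → no match

2, 3, 5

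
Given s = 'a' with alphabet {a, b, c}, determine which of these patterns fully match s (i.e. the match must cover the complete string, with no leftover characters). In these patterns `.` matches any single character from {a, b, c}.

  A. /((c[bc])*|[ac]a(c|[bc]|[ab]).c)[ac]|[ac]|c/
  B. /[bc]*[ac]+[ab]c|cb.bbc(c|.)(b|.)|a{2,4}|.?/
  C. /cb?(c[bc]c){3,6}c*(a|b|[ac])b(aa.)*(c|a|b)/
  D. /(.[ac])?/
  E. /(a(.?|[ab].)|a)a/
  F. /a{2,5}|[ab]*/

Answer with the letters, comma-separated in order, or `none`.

A, B, F

A → match
B → match
C → no match — must start with 'c'
D → no match
E → no match
F → match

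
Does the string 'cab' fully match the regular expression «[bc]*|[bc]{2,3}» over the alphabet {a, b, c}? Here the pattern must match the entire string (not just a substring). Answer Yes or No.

No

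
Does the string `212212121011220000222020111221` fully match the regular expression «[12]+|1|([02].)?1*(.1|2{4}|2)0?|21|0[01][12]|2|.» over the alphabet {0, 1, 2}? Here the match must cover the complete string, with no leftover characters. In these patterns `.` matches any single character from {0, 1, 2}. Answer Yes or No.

No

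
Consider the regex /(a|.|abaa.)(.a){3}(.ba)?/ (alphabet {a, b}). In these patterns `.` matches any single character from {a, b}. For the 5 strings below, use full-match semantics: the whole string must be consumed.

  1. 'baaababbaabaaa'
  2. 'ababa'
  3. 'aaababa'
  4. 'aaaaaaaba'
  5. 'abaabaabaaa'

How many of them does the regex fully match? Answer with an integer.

1 → no match
2. 'ababa' → no match
3. 'aaababa' → match
4. 'aaaaaaaba' → no match
5. 'abaabaabaaa' → match
Total matched: 2

2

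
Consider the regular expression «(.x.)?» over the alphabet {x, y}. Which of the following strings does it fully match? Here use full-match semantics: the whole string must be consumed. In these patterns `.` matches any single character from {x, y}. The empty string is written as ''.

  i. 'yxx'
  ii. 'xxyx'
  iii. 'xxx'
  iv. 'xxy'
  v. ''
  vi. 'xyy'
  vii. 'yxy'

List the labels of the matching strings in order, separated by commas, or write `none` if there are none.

i, iii, iv, v, vii

i. 'yxx' → match
ii. 'xxyx' → no match
iii. 'xxx' → match
iv. 'xxy' → match
v. '' → match
vi. 'xyy' → no match
vii. 'yxy' → match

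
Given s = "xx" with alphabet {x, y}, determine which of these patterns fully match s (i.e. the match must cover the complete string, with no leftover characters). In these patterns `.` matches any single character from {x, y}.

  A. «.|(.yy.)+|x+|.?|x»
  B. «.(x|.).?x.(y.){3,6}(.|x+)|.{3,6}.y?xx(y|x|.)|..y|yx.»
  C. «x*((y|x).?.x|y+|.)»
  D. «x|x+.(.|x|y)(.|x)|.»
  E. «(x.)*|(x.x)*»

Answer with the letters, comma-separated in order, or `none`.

A → match
B → no match
C → match
D → no match
E → match

A, C, E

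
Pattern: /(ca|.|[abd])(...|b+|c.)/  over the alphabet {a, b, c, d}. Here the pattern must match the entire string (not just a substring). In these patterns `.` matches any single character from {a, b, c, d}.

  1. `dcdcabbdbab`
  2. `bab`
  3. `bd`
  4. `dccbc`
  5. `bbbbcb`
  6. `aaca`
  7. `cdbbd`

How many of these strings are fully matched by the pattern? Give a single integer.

1 → no match
2 → no match
3 → no match
4 → no match
5 → no match
6 → match
7 → no match
Total matched: 1

1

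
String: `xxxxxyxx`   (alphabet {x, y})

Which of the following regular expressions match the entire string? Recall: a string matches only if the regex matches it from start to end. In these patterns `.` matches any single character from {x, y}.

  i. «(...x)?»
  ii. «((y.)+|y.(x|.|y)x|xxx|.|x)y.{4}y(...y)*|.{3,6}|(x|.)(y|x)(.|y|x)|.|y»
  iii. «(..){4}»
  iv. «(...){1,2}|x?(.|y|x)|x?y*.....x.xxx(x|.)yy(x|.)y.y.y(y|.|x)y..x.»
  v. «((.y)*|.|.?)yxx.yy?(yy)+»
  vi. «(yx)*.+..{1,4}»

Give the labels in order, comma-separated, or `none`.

i → no match
ii → no match
iii → match
iv → no match
v → no match — must end with `yy`
vi → match

iii, vi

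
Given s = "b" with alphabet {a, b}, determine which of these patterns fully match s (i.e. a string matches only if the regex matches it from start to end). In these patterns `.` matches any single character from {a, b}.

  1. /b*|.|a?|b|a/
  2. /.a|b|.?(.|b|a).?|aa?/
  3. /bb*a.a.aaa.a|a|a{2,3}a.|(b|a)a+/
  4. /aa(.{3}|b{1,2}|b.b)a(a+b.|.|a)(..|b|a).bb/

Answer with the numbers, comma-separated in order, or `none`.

1, 2

1 → match
2 → match
3 → no match
4 → no match — must start with "aa"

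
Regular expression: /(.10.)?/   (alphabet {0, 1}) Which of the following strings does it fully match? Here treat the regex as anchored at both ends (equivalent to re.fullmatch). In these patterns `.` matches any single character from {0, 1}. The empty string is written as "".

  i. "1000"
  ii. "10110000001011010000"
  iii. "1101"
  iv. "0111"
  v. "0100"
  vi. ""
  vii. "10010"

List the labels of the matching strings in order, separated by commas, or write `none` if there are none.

i → no match
ii → no match
iii → match
iv → no match
v → match
vi → match
vii → no match

iii, v, vi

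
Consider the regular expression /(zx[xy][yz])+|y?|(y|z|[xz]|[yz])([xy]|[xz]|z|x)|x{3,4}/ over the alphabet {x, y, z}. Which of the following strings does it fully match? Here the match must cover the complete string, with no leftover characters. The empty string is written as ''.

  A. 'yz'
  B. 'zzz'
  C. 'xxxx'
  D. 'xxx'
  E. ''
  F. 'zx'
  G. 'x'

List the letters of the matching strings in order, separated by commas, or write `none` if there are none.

A. 'yz' → match
B. 'zzz' → no match
C. 'xxxx' → match
D. 'xxx' → match
E. '' → match
F. 'zx' → match
G. 'x' → no match

A, C, D, E, F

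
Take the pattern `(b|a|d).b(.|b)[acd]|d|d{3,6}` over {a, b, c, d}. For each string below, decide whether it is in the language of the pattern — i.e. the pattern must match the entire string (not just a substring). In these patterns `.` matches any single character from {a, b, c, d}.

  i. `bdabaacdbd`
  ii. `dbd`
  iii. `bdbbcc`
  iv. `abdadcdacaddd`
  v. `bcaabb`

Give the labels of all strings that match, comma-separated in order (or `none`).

none

i → no match
ii → no match
iii → no match
iv → no match
v → no match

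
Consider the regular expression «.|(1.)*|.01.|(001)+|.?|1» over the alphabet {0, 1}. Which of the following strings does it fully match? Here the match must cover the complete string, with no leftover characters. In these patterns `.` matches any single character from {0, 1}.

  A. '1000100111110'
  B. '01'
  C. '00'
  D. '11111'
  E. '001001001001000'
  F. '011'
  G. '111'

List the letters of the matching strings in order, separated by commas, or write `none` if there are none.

none

A → no match
B → no match
C → no match
D → no match
E → no match
F → no match
G → no match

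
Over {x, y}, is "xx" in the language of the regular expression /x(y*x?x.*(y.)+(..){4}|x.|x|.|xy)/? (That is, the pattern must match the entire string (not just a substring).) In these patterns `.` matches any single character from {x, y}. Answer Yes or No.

Yes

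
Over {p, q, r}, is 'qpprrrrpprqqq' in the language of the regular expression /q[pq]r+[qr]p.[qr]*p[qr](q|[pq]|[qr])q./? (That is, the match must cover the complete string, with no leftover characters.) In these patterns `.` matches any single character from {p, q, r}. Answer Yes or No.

No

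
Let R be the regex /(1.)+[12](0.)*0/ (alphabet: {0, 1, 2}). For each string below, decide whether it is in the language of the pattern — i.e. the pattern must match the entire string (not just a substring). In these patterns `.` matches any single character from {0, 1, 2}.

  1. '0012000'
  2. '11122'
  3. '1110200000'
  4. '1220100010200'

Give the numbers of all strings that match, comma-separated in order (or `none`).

1. '0012000' → no match — must start with '1'
2. '11122' → no match — must end with '0'
3. '1110200000' → match
4 → no match

3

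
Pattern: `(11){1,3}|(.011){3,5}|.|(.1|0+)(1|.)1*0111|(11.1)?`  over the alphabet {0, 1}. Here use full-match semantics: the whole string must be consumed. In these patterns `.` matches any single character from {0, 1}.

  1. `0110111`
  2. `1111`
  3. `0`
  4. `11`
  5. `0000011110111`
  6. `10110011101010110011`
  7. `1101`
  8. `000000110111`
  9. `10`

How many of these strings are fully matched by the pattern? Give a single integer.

7

1 → match
2 → match
3 → match
4 → match
5 → match
6 → no match
7 → match
8 → match
9 → no match
Total matched: 7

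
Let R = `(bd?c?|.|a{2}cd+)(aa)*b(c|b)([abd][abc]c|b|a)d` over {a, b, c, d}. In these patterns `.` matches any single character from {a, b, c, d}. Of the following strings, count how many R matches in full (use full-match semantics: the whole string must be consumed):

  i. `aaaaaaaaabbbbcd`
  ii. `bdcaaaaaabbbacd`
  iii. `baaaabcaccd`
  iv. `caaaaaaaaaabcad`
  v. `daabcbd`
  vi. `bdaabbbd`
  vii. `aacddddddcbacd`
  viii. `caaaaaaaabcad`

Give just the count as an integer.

7

i → match
ii → match
iii → match
iv → match
v → match
vi → match
vii → no match
viii → match
Total matched: 7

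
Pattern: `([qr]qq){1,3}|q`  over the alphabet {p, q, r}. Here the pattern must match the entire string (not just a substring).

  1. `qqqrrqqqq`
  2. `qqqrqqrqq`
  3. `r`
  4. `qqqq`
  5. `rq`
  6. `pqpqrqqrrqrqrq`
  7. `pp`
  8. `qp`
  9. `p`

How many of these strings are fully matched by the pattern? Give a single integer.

1

1 → no match
2 → match
3 → no match
4 → no match
5 → no match
6 → no match
7 → no match
8 → no match
9 → no match
Total matched: 1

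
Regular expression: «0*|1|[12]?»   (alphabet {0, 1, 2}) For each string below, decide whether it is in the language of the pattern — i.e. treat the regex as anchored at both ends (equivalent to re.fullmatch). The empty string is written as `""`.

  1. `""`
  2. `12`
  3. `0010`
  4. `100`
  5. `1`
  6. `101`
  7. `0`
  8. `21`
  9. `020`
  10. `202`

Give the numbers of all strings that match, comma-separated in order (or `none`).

1. `""` → match
2. `12` → no match
3. `0010` → no match
4. `100` → no match
5. `1` → match
6. `101` → no match
7. `0` → match
8. `21` → no match
9. `020` → no match
10. `202` → no match

1, 5, 7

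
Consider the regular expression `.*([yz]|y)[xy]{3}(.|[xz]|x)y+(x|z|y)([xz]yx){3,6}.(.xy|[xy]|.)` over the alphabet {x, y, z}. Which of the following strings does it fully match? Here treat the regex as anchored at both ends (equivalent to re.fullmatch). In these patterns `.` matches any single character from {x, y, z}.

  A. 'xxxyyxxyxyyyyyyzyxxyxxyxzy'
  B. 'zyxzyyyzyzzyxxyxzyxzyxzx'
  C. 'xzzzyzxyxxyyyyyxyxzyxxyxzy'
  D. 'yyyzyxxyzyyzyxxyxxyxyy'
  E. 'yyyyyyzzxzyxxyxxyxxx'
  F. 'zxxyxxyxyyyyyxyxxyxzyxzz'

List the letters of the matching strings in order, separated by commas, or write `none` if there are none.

A → match
B → match
C → match
D → match
E → no match
F → match

A, B, C, D, F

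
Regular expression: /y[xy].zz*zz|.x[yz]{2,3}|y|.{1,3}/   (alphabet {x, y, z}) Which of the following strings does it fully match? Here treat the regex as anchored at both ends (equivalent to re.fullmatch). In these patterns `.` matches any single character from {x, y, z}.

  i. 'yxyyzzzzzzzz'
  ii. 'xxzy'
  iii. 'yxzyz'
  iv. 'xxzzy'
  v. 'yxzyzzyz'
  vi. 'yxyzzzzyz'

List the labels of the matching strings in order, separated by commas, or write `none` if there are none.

i → no match
ii → match
iii → match
iv → match
v → no match
vi → no match

ii, iii, iv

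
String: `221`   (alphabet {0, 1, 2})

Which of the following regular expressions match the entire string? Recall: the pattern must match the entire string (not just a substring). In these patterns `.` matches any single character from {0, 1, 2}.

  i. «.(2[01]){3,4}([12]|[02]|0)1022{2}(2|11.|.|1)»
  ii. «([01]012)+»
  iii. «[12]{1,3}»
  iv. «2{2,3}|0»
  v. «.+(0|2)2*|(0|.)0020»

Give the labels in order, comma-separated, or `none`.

i → no match
ii → no match — must end with `012`
iii → match
iv → no match
v → no match

iii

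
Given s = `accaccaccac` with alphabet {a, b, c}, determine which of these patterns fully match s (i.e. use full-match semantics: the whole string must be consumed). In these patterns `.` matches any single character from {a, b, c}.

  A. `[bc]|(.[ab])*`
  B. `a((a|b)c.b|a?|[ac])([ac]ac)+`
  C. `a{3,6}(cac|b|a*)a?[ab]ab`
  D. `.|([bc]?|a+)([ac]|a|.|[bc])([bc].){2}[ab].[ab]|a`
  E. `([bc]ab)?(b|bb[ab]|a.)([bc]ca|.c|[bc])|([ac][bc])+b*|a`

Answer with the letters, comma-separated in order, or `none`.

A → no match
B → match
C → no match — must end with `ab`
D → no match
E → no match

B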